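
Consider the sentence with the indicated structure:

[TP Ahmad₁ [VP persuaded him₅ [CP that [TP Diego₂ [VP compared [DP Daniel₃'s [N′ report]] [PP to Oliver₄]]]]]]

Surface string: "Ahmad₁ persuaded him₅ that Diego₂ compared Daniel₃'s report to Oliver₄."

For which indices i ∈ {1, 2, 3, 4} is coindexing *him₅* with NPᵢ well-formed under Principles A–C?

none

*him* is a pronoun, so Principle B applies: it must be free in its binding domain.
Binding domain of *him₅*: the matrix TP, whose subject is Ahmad₁.
*Ahmad₁* c-commands the pronoun within its binding domain → coindexation would violate Principle B.
*Diego₂*: the pronoun c-commands this R-expression → coindexation would violate Principle C on *Diego₂*.
*Daniel₃*: the pronoun c-commands this R-expression → coindexation would violate Principle C on *Daniel₃*.
*Oliver₄*: the pronoun c-commands this R-expression → coindexation would violate Principle C on *Oliver₄*.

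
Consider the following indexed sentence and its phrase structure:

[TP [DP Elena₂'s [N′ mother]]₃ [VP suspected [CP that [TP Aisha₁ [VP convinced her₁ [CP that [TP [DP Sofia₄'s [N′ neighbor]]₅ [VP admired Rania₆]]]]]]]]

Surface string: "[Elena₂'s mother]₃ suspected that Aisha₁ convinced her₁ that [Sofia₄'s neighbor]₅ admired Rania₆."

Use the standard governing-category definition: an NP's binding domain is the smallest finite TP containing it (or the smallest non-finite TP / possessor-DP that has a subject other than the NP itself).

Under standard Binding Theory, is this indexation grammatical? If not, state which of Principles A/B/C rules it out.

Principle B

The two coindexed NPs are *Aisha₁* and *her₁*.
*her₁* is a pronoun. Its binding domain is the embedded TP, whose subject is Aisha₁.
*Aisha₁* c-commands it within that domain and carries the same index.
The pronoun is locally bound → Principle B violation.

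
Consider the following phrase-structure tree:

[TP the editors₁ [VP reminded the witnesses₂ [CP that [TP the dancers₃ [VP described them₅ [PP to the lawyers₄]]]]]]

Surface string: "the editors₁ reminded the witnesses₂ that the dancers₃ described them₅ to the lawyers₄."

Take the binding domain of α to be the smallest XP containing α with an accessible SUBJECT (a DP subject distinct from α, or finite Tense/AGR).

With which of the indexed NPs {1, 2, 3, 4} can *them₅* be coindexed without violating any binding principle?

{1, 2}

*them* is a pronoun, so Principle B applies: it must be free in its binding domain.
Binding domain of *them₅*: the embedded TP, whose subject is the dancers₃.
*the editors₁* c-commands the pronoun but from outside its binding domain, and is not c-commanded by it → coindexation permitted.
*the witnesses₂* c-commands the pronoun but from outside its binding domain, and is not c-commanded by it → coindexation permitted.
*the dancers₃* c-commands the pronoun within its binding domain → coindexation would violate Principle B.
*the lawyers₄*: the pronoun c-commands this R-expression → coindexation would violate Principle C on *the lawyers₄*.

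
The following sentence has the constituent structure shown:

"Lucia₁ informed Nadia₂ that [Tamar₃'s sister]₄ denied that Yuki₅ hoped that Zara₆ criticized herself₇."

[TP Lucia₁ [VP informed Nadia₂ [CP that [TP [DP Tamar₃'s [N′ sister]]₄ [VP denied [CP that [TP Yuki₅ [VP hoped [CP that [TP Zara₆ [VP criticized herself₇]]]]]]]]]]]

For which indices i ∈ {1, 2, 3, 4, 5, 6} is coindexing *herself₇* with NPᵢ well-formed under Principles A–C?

{6}

*herself* is an anaphor, so Principle A applies: it must be bound in its binding domain.
Binding domain of *herself₇*: the embedded TP, whose subject is Zara₆.
*Lucia₁* c-commands the anaphor but is outside its binding domain → cannot satisfy Principle A.
*Nadia₂* c-commands the anaphor but is outside its binding domain → cannot satisfy Principle A.
*Tamar₃* does not c-command the anaphor → cannot bind it.
*[Tamar₃'s sister]₄* c-commands the anaphor but is outside its binding domain → cannot satisfy Principle A.
*Yuki₅* c-commands the anaphor but is outside its binding domain → cannot satisfy Principle A.
*Zara₆* c-commands the anaphor within its binding domain → licit binder.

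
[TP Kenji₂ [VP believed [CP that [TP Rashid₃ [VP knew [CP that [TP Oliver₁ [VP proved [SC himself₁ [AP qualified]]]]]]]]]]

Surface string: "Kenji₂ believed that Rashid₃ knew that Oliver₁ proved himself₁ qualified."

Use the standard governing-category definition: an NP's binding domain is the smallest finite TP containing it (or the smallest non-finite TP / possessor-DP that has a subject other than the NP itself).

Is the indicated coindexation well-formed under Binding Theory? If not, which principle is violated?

grammatical

The two coindexed NPs are *Oliver₁* and *himself₁*.
*himself₁* is an anaphor; its binding domain is the embedded TP, whose subject is Oliver₁. *Oliver₁* c-commands it within that domain and shares its index, so Principle A is satisfied.
*Oliver₁* is an R-expression; *himself₁* does not c-command it, and no other NP shares its index, so Principle C is satisfied.
All principles are respected.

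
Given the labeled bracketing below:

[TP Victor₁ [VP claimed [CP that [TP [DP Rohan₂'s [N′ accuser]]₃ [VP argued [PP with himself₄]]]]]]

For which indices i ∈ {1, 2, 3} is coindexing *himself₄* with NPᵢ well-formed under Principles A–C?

*himself* is an anaphor, so Principle A applies: it must be bound in its binding domain.
Binding domain of *himself₄*: the embedded TP, whose subject is [Rohan₂'s accuser]₃.
*Victor₁* c-commands the anaphor but is outside its binding domain → cannot satisfy Principle A.
*Rohan₂* does not c-command the anaphor → cannot bind it.
*[Rohan₂'s accuser]₃* c-commands the anaphor within its binding domain → licit binder.

{3}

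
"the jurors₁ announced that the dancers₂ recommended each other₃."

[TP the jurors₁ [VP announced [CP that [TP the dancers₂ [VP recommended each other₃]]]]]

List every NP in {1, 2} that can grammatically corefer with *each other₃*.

{2}

*each other* is an anaphor, so Principle A applies: it must be bound in its binding domain.
Binding domain of *each other₃*: the embedded TP, whose subject is the dancers₂.
*the jurors₁* c-commands the anaphor but is outside its binding domain → cannot satisfy Principle A.
*the dancers₂* c-commands the anaphor within its binding domain → licit binder.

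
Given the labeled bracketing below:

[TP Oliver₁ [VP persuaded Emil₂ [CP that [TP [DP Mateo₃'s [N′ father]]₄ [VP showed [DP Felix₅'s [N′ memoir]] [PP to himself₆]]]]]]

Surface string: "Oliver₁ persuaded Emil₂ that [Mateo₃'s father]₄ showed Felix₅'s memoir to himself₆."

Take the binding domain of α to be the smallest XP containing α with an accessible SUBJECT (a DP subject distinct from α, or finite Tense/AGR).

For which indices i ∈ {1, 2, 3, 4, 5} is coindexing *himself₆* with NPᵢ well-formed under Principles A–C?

{4}

*himself* is an anaphor, so Principle A applies: it must be bound in its binding domain.
Binding domain of *himself₆*: the embedded TP, whose subject is [Mateo₃'s father]₄.
*Oliver₁* c-commands the anaphor but is outside its binding domain → cannot satisfy Principle A.
*Emil₂* c-commands the anaphor but is outside its binding domain → cannot satisfy Principle A.
*Mateo₃* does not c-command the anaphor → cannot bind it.
*[Mateo₃'s father]₄* c-commands the anaphor within its binding domain → licit binder.
*Felix₅* does not c-command the anaphor → cannot bind it.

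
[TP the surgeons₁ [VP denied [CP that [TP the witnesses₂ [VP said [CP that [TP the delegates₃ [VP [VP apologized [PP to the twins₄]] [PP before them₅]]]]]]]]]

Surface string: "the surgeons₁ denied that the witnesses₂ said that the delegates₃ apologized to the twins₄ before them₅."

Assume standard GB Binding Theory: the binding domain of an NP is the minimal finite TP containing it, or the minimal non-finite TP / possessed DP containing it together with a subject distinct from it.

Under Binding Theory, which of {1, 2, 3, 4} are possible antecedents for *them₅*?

*them* is a pronoun, so Principle B applies: it must be free in its binding domain.
Binding domain of *them₅*: the embedded TP, whose subject is the delegates₃.
*the surgeons₁* c-commands the pronoun but from outside its binding domain, and is not c-commanded by it → coindexation permitted.
*the witnesses₂* c-commands the pronoun but from outside its binding domain, and is not c-commanded by it → coindexation permitted.
*the delegates₃* c-commands the pronoun within its binding domain → coindexation would violate Principle B.
*the twins₄* and the pronoun do not c-command one another → neither Principle B nor Principle C is at stake; coindexation permitted.

{1, 2, 4}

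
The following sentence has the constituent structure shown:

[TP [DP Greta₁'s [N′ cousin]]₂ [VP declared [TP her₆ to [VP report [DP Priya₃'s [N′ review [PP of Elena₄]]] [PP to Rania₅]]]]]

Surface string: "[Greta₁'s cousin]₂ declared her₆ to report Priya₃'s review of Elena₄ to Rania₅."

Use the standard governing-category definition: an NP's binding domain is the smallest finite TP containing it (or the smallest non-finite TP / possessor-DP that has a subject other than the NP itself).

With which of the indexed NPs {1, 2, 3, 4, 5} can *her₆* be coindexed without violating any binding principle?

{1}

*her* is a pronoun, so Principle B applies: it must be free in its binding domain.
Binding domain of *her₆*: the matrix TP, whose subject is [Greta₁'s cousin]₂.
*Greta₁* and the pronoun do not c-command one another → neither Principle B nor Principle C is at stake; coindexation permitted.
*[Greta₁'s cousin]₂* c-commands the pronoun within its binding domain → coindexation would violate Principle B.
*Priya₃*: the pronoun c-commands this R-expression → coindexation would violate Principle C on *Priya₃*.
*Elena₄*: the pronoun c-commands this R-expression → coindexation would violate Principle C on *Elena₄*.
*Rania₅*: the pronoun c-commands this R-expression → coindexation would violate Principle C on *Rania₅*.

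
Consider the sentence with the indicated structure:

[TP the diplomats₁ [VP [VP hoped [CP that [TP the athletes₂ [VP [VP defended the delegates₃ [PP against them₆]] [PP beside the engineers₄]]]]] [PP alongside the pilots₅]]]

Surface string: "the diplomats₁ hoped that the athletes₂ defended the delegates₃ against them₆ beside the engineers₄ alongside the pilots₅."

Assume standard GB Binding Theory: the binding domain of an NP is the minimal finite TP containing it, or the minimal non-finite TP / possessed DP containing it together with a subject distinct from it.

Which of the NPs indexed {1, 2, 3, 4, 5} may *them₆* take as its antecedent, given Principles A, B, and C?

{1, 4, 5}

*them* is a pronoun, so Principle B applies: it must be free in its binding domain.
Binding domain of *them₆*: the embedded TP, whose subject is the athletes₂.
*the diplomats₁* c-commands the pronoun but from outside its binding domain, and is not c-commanded by it → coindexation permitted.
*the athletes₂* c-commands the pronoun within its binding domain → coindexation would violate Principle B.
*the delegates₃* c-commands the pronoun within its binding domain → coindexation would violate Principle B.
*the engineers₄* and the pronoun do not c-command one another → neither Principle B nor Principle C is at stake; coindexation permitted.
*the pilots₅* and the pronoun do not c-command one another → neither Principle B nor Principle C is at stake; coindexation permitted.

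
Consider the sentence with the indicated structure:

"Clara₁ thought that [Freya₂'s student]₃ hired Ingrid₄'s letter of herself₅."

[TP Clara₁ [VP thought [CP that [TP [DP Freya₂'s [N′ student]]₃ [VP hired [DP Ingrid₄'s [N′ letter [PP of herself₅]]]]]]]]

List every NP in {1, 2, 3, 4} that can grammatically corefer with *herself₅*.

{4}

*herself* is an anaphor, so Principle A applies: it must be bound in its binding domain.
Binding domain of *herself₅*: the possessed DP, whose subject is Ingrid₄.
*Clara₁* c-commands the anaphor but is outside its binding domain → cannot satisfy Principle A.
*Freya₂* does not c-command the anaphor → cannot bind it.
*[Freya₂'s student]₃* c-commands the anaphor but is outside its binding domain → cannot satisfy Principle A.
*Ingrid₄* c-commands the anaphor within its binding domain → licit binder.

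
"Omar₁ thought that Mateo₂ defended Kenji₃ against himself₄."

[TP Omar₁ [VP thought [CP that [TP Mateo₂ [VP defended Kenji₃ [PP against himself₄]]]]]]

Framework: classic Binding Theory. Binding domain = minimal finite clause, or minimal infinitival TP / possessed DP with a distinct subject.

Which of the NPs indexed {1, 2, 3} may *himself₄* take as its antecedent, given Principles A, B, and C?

{2, 3}

*himself* is an anaphor, so Principle A applies: it must be bound in its binding domain.
Binding domain of *himself₄*: the embedded TP, whose subject is Mateo₂.
*Omar₁* c-commands the anaphor but is outside its binding domain → cannot satisfy Principle A.
*Mateo₂* c-commands the anaphor within its binding domain → licit binder.
*Kenji₃* c-commands the anaphor within its binding domain → licit binder.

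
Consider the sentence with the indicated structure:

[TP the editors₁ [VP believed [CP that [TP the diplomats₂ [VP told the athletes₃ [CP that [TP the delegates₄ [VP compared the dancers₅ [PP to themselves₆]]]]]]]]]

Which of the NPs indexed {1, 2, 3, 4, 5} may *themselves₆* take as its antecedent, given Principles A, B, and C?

{4, 5}

*themselves* is an anaphor, so Principle A applies: it must be bound in its binding domain.
Binding domain of *themselves₆*: the embedded TP, whose subject is the delegates₄.
*the editors₁* c-commands the anaphor but is outside its binding domain → cannot satisfy Principle A.
*the diplomats₂* c-commands the anaphor but is outside its binding domain → cannot satisfy Principle A.
*the athletes₃* c-commands the anaphor but is outside its binding domain → cannot satisfy Principle A.
*the delegates₄* c-commands the anaphor within its binding domain → licit binder.
*the dancers₅* c-commands the anaphor within its binding domain → licit binder.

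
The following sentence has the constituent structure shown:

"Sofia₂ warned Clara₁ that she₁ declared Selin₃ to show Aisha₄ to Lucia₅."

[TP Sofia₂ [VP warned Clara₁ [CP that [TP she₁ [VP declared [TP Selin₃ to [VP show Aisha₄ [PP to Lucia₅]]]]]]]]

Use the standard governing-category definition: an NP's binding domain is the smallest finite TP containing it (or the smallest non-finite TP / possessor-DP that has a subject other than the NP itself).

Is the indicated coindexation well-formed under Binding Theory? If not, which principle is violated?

grammatical

The two coindexed NPs are *Clara₁* and *she₁*.
*she₁* is a pronoun; nothing c-commands it within its binding domain (the embedded TP.), so Principle B holds trivially.
*Clara₁* is an R-expression; *she₁* does not c-command it, and no other NP shares its index, so Principle C is satisfied.
All principles are respected.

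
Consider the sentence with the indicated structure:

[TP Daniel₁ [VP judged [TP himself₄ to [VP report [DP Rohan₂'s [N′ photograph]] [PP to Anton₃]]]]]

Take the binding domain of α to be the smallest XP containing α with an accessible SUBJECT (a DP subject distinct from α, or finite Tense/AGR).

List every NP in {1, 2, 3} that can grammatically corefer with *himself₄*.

*himself* is an anaphor, so Principle A applies: it must be bound in its binding domain.
Binding domain of *himself₄*: the matrix TP, whose subject is Daniel₁.
*Daniel₁* c-commands the anaphor within its binding domain → licit binder.
*Rohan₂* does not c-command the anaphor → cannot bind it.
*Anton₃* does not c-command the anaphor → cannot bind it.

{1}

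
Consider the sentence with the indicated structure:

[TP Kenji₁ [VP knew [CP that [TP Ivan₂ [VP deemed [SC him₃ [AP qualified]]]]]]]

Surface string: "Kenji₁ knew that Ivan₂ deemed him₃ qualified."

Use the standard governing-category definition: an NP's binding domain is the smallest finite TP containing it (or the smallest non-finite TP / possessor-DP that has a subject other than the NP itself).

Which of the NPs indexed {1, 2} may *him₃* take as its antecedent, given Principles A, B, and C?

{1}

*him* is a pronoun, so Principle B applies: it must be free in its binding domain.
Binding domain of *him₃*: the embedded TP, whose subject is Ivan₂.
*Kenji₁* c-commands the pronoun but from outside its binding domain, and is not c-commanded by it → coindexation permitted.
*Ivan₂* c-commands the pronoun within its binding domain → coindexation would violate Principle B.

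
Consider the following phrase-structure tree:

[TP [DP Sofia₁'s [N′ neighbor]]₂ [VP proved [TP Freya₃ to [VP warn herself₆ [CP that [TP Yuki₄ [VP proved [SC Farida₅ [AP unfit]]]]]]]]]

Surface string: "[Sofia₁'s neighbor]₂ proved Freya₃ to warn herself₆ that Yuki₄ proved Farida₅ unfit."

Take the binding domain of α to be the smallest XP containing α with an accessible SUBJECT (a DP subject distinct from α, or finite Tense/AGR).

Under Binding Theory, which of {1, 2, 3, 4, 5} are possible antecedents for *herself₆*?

{3}

*herself* is an anaphor, so Principle A applies: it must be bound in its binding domain.
Binding domain of *herself₆*: the embedded TP, whose subject is Freya₃.
*Sofia₁* does not c-command the anaphor → cannot bind it.
*[Sofia₁'s neighbor]₂* c-commands the anaphor but is outside its binding domain → cannot satisfy Principle A.
*Freya₃* c-commands the anaphor within its binding domain → licit binder.
*Yuki₄* does not c-command the anaphor → cannot bind it.
*Farida₅* does not c-command the anaphor → cannot bind it.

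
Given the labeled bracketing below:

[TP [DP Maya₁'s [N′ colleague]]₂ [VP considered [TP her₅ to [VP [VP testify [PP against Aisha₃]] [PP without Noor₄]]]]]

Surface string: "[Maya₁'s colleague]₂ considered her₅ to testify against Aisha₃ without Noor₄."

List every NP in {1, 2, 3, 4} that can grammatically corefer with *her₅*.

{1}

*her* is a pronoun, so Principle B applies: it must be free in its binding domain.
Binding domain of *her₅*: the matrix TP, whose subject is [Maya₁'s colleague]₂.
*Maya₁* and the pronoun do not c-command one another → neither Principle B nor Principle C is at stake; coindexation permitted.
*[Maya₁'s colleague]₂* c-commands the pronoun within its binding domain → coindexation would violate Principle B.
*Aisha₃*: the pronoun c-commands this R-expression → coindexation would violate Principle C on *Aisha₃*.
*Noor₄*: the pronoun c-commands this R-expression → coindexation would violate Principle C on *Noor₄*.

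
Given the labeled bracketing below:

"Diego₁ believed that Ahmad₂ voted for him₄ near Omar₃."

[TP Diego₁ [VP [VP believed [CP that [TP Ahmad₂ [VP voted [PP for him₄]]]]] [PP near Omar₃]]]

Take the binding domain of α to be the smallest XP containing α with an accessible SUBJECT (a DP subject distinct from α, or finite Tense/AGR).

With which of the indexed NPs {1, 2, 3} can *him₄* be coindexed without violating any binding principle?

{1, 3}

*him* is a pronoun, so Principle B applies: it must be free in its binding domain.
Binding domain of *him₄*: the embedded TP, whose subject is Ahmad₂.
*Diego₁* c-commands the pronoun but from outside its binding domain, and is not c-commanded by it → coindexation permitted.
*Ahmad₂* c-commands the pronoun within its binding domain → coindexation would violate Principle B.
*Omar₃* and the pronoun do not c-command one another → neither Principle B nor Principle C is at stake; coindexation permitted.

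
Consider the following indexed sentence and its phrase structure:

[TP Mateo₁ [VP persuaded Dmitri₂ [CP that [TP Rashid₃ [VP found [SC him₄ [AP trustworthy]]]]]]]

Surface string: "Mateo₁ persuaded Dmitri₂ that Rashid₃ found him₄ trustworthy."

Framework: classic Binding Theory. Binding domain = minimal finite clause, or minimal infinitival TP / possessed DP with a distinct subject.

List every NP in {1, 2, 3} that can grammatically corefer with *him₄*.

*him* is a pronoun, so Principle B applies: it must be free in its binding domain.
Binding domain of *him₄*: the embedded TP, whose subject is Rashid₃.
*Mateo₁* c-commands the pronoun but from outside its binding domain, and is not c-commanded by it → coindexation permitted.
*Dmitri₂* c-commands the pronoun but from outside its binding domain, and is not c-commanded by it → coindexation permitted.
*Rashid₃* c-commands the pronoun within its binding domain → coindexation would violate Principle B.

{1, 2}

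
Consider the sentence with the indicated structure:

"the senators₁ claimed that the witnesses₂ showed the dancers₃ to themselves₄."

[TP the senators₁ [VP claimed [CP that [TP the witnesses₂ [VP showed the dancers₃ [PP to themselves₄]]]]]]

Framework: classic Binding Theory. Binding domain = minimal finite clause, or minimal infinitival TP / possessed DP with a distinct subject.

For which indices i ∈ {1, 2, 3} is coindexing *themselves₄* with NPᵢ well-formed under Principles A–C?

{2, 3}

*themselves* is an anaphor, so Principle A applies: it must be bound in its binding domain.
Binding domain of *themselves₄*: the embedded TP, whose subject is the witnesses₂.
*the senators₁* c-commands the anaphor but is outside its binding domain → cannot satisfy Principle A.
*the witnesses₂* c-commands the anaphor within its binding domain → licit binder.
*the dancers₃* c-commands the anaphor within its binding domain → licit binder.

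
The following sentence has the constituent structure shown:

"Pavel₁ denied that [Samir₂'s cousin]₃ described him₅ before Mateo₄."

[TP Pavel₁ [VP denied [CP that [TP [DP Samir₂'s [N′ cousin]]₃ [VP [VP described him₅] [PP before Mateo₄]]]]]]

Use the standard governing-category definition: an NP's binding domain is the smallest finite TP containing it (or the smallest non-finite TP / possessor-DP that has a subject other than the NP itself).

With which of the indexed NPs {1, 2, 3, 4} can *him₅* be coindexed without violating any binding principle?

*him* is a pronoun, so Principle B applies: it must be free in its binding domain.
Binding domain of *him₅*: the embedded TP, whose subject is [Samir₂'s cousin]₃.
*Pavel₁* c-commands the pronoun but from outside its binding domain, and is not c-commanded by it → coindexation permitted.
*Samir₂* and the pronoun do not c-command one another → neither Principle B nor Principle C is at stake; coindexation permitted.
*[Samir₂'s cousin]₃* c-commands the pronoun within its binding domain → coindexation would violate Principle B.
*Mateo₄* and the pronoun do not c-command one another → neither Principle B nor Principle C is at stake; coindexation permitted.

{1, 2, 4}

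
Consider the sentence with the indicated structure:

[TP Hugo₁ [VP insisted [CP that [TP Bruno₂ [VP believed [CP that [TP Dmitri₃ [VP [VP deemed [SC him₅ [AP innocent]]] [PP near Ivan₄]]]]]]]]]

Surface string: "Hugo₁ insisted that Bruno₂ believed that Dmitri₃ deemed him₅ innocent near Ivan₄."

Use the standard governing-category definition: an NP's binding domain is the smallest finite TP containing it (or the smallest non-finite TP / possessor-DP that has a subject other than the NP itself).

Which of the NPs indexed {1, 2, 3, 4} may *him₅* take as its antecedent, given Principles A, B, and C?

*him* is a pronoun, so Principle B applies: it must be free in its binding domain.
Binding domain of *him₅*: the embedded TP, whose subject is Dmitri₃.
*Hugo₁* c-commands the pronoun but from outside its binding domain, and is not c-commanded by it → coindexation permitted.
*Bruno₂* c-commands the pronoun but from outside its binding domain, and is not c-commanded by it → coindexation permitted.
*Dmitri₃* c-commands the pronoun within its binding domain → coindexation would violate Principle B.
*Ivan₄* and the pronoun do not c-command one another → neither Principle B nor Principle C is at stake; coindexation permitted.

{1, 2, 4}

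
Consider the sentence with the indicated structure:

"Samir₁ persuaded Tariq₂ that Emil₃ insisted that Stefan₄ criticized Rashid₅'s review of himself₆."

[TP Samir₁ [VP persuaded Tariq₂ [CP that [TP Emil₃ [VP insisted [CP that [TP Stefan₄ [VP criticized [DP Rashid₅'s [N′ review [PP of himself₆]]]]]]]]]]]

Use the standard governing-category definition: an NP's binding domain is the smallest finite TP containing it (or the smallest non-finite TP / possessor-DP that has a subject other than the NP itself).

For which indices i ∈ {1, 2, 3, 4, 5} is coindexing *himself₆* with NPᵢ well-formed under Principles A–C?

{5}

*himself* is an anaphor, so Principle A applies: it must be bound in its binding domain.
Binding domain of *himself₆*: the possessed DP, whose subject is Rashid₅.
*Samir₁* c-commands the anaphor but is outside its binding domain → cannot satisfy Principle A.
*Tariq₂* c-commands the anaphor but is outside its binding domain → cannot satisfy Principle A.
*Emil₃* c-commands the anaphor but is outside its binding domain → cannot satisfy Principle A.
*Stefan₄* c-commands the anaphor but is outside its binding domain → cannot satisfy Principle A.
*Rashid₅* c-commands the anaphor within its binding domain → licit binder.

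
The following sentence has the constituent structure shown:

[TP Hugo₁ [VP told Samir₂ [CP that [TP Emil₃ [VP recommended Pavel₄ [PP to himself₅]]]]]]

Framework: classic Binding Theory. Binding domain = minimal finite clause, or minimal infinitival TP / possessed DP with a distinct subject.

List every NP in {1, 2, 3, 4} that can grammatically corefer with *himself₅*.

{3, 4}

*himself* is an anaphor, so Principle A applies: it must be bound in its binding domain.
Binding domain of *himself₅*: the embedded TP, whose subject is Emil₃.
*Hugo₁* c-commands the anaphor but is outside its binding domain → cannot satisfy Principle A.
*Samir₂* c-commands the anaphor but is outside its binding domain → cannot satisfy Principle A.
*Emil₃* c-commands the anaphor within its binding domain → licit binder.
*Pavel₄* c-commands the anaphor within its binding domain → licit binder.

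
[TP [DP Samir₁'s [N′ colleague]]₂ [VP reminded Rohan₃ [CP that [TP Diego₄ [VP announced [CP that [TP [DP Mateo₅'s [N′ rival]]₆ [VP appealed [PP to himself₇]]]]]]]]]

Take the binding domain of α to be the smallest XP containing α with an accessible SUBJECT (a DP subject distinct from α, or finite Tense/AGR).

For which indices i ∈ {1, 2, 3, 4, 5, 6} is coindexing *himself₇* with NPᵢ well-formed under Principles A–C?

{6}

*himself* is an anaphor, so Principle A applies: it must be bound in its binding domain.
Binding domain of *himself₇*: the embedded TP, whose subject is [Mateo₅'s rival]₆.
*Samir₁* does not c-command the anaphor → cannot bind it.
*[Samir₁'s colleague]₂* c-commands the anaphor but is outside its binding domain → cannot satisfy Principle A.
*Rohan₃* c-commands the anaphor but is outside its binding domain → cannot satisfy Principle A.
*Diego₄* c-commands the anaphor but is outside its binding domain → cannot satisfy Principle A.
*Mateo₅* does not c-command the anaphor → cannot bind it.
*[Mateo₅'s rival]₆* c-commands the anaphor within its binding domain → licit binder.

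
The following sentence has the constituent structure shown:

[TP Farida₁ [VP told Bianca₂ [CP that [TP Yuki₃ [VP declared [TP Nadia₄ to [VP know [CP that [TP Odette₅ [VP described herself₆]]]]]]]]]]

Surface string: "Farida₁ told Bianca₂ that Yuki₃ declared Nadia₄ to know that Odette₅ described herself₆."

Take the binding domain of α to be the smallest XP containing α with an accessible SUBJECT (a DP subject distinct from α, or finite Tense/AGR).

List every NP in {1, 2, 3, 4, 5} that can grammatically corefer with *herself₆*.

*herself* is an anaphor, so Principle A applies: it must be bound in its binding domain.
Binding domain of *herself₆*: the embedded TP, whose subject is Odette₅.
*Farida₁* c-commands the anaphor but is outside its binding domain → cannot satisfy Principle A.
*Bianca₂* c-commands the anaphor but is outside its binding domain → cannot satisfy Principle A.
*Yuki₃* c-commands the anaphor but is outside its binding domain → cannot satisfy Principle A.
*Nadia₄* c-commands the anaphor but is outside its binding domain → cannot satisfy Principle A.
*Odette₅* c-commands the anaphor within its binding domain → licit binder.

{5}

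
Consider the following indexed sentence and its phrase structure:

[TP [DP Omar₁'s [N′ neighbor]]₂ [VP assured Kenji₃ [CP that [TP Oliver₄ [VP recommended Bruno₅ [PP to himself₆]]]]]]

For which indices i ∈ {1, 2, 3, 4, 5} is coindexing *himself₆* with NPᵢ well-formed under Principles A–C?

{4, 5}

*himself* is an anaphor, so Principle A applies: it must be bound in its binding domain.
Binding domain of *himself₆*: the embedded TP, whose subject is Oliver₄.
*Omar₁* does not c-command the anaphor → cannot bind it.
*[Omar₁'s neighbor]₂* c-commands the anaphor but is outside its binding domain → cannot satisfy Principle A.
*Kenji₃* c-commands the anaphor but is outside its binding domain → cannot satisfy Principle A.
*Oliver₄* c-commands the anaphor within its binding domain → licit binder.
*Bruno₅* c-commands the anaphor within its binding domain → licit binder.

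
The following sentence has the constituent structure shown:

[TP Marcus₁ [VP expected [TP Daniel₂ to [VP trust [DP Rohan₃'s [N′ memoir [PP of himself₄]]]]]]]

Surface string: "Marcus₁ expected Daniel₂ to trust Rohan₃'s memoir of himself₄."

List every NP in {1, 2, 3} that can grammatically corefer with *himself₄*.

*himself* is an anaphor, so Principle A applies: it must be bound in its binding domain.
Binding domain of *himself₄*: the possessed DP, whose subject is Rohan₃.
*Marcus₁* c-commands the anaphor but is outside its binding domain → cannot satisfy Principle A.
*Daniel₂* c-commands the anaphor but is outside its binding domain → cannot satisfy Principle A.
*Rohan₃* c-commands the anaphor within its binding domain → licit binder.

{3}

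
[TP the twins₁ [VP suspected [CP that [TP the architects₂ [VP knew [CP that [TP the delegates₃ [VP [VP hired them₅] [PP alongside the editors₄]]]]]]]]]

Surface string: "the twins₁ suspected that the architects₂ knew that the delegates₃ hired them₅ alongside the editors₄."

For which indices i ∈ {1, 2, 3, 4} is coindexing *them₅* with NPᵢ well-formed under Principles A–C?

{1, 2, 4}

*them* is a pronoun, so Principle B applies: it must be free in its binding domain.
Binding domain of *them₅*: the embedded TP, whose subject is the delegates₃.
*the twins₁* c-commands the pronoun but from outside its binding domain, and is not c-commanded by it → coindexation permitted.
*the architects₂* c-commands the pronoun but from outside its binding domain, and is not c-commanded by it → coindexation permitted.
*the delegates₃* c-commands the pronoun within its binding domain → coindexation would violate Principle B.
*the editors₄* and the pronoun do not c-command one another → neither Principle B nor Principle C is at stake; coindexation permitted.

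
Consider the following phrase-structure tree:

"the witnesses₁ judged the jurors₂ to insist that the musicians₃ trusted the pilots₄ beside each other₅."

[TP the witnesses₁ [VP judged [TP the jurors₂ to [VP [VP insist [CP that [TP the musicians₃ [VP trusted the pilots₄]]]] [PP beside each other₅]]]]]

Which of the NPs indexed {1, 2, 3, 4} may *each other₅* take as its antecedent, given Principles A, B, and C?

*each other* is an anaphor, so Principle A applies: it must be bound in its binding domain.
Binding domain of *each other₅*: the embedded TP, whose subject is the jurors₂.
*the witnesses₁* c-commands the anaphor but is outside its binding domain → cannot satisfy Principle A.
*the jurors₂* c-commands the anaphor within its binding domain → licit binder.
*the musicians₃* does not c-command the anaphor → cannot bind it.
*the pilots₄* does not c-command the anaphor → cannot bind it.

{2}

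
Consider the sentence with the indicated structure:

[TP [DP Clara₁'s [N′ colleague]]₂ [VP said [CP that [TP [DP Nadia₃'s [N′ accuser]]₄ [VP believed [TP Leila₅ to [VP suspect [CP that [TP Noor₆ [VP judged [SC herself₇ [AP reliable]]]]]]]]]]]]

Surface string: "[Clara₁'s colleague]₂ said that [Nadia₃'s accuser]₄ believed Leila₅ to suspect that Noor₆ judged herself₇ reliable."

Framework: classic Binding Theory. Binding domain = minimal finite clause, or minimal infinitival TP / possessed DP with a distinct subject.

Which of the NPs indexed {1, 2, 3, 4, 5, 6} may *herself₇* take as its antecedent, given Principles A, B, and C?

*herself* is an anaphor, so Principle A applies: it must be bound in its binding domain.
Binding domain of *herself₇*: the embedded TP, whose subject is Noor₆.
*Clara₁* does not c-command the anaphor → cannot bind it.
*[Clara₁'s colleague]₂* c-commands the anaphor but is outside its binding domain → cannot satisfy Principle A.
*Nadia₃* does not c-command the anaphor → cannot bind it.
*[Nadia₃'s accuser]₄* c-commands the anaphor but is outside its binding domain → cannot satisfy Principle A.
*Leila₅* c-commands the anaphor but is outside its binding domain → cannot satisfy Principle A.
*Noor₆* c-commands the anaphor within its binding domain → licit binder.

{6}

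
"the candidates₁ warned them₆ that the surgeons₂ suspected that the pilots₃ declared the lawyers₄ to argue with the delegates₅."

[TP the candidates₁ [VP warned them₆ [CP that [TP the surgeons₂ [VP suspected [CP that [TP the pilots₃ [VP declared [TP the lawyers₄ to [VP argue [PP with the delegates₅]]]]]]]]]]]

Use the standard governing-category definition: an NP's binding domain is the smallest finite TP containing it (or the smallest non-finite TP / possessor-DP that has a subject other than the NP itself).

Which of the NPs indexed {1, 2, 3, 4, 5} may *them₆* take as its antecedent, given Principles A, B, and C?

*them* is a pronoun, so Principle B applies: it must be free in its binding domain.
Binding domain of *them₆*: the matrix TP, whose subject is the candidates₁.
*the candidates₁* c-commands the pronoun within its binding domain → coindexation would violate Principle B.
*the surgeons₂*: the pronoun c-commands this R-expression → coindexation would violate Principle C on *the surgeons₂*.
*the pilots₃*: the pronoun c-commands this R-expression → coindexation would violate Principle C on *the pilots₃*.
*the lawyers₄*: the pronoun c-commands this R-expression → coindexation would violate Principle C on *the lawyers₄*.
*the delegates₅*: the pronoun c-commands this R-expression → coindexation would violate Principle C on *the delegates₅*.

none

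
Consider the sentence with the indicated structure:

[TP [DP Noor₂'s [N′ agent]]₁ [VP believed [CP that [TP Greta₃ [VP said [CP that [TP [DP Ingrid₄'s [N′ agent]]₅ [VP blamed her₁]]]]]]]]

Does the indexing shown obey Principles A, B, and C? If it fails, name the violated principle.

The two coindexed NPs are *[Noor₂'s agent]₁* and *her₁*.
*her₁* is a pronoun; its binding domain is the embedded TP, whose subject is [Ingrid₄'s agent]₅. Within that domain it is c-commanded only by *[Ingrid₄'s agent]₅*, which carries a different index — the pronoun is free locally, so Principle B holds.
*[Noor₂'s agent]₁* is an R-expression; *her₁* does not c-command it, and no other NP shares its index, so Principle C is satisfied.
All principles are respected.

grammatical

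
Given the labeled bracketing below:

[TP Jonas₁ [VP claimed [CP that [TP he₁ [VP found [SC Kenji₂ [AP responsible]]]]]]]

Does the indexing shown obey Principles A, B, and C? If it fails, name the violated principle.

The two coindexed NPs are *Jonas₁* and *he₁*.
*he₁* is a pronoun; nothing c-commands it within its binding domain (the embedded TP.), so Principle B holds trivially.
*Jonas₁* is an R-expression; *he₁* does not c-command it, and no other NP shares its index, so Principle C is satisfied.
All principles are respected.

grammatical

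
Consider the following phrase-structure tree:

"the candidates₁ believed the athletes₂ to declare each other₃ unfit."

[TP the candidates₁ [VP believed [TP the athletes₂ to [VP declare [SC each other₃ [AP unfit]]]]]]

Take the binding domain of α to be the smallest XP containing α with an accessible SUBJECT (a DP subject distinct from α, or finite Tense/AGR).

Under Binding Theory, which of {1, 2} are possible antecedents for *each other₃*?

{2}

*each other* is an anaphor, so Principle A applies: it must be bound in its binding domain.
Binding domain of *each other₃*: the embedded TP, whose subject is the athletes₂.
*the candidates₁* c-commands the anaphor but is outside its binding domain → cannot satisfy Principle A.
*the athletes₂* c-commands the anaphor within its binding domain → licit binder.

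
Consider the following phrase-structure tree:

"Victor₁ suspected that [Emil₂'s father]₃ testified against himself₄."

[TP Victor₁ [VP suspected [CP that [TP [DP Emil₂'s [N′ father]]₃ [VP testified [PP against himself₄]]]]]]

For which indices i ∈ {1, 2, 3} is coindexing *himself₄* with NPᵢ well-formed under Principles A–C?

*himself* is an anaphor, so Principle A applies: it must be bound in its binding domain.
Binding domain of *himself₄*: the embedded TP, whose subject is [Emil₂'s father]₃.
*Victor₁* c-commands the anaphor but is outside its binding domain → cannot satisfy Principle A.
*Emil₂* does not c-command the anaphor → cannot bind it.
*[Emil₂'s father]₃* c-commands the anaphor within its binding domain → licit binder.

{3}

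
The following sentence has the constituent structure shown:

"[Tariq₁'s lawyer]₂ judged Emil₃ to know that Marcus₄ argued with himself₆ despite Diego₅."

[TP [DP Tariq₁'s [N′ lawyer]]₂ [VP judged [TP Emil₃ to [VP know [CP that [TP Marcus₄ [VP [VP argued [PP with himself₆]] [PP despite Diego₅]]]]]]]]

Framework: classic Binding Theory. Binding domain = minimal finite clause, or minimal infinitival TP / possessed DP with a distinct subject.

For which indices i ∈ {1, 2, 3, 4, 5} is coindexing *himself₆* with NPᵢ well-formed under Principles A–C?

*himself* is an anaphor, so Principle A applies: it must be bound in its binding domain.
Binding domain of *himself₆*: the embedded TP, whose subject is Marcus₄.
*Tariq₁* does not c-command the anaphor → cannot bind it.
*[Tariq₁'s lawyer]₂* c-commands the anaphor but is outside its binding domain → cannot satisfy Principle A.
*Emil₃* c-commands the anaphor but is outside its binding domain → cannot satisfy Principle A.
*Marcus₄* c-commands the anaphor within its binding domain → licit binder.
*Diego₅* does not c-command the anaphor → cannot bind it.

{4}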